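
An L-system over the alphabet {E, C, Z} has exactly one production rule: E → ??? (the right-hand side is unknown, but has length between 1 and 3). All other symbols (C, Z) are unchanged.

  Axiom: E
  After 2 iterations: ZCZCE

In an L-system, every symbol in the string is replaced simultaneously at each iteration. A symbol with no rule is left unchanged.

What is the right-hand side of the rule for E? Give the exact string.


Trying E → ZCE:
  Step 0: E
  Step 1: ZCE
  Step 2: ZCZCE
Matches the given result.

Answer: ZCE


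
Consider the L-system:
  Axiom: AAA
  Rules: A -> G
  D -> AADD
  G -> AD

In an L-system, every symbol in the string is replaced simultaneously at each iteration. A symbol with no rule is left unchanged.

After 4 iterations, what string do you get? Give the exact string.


Step 0: AAA
Step 1: GGG
Step 2: ADADAD
Step 3: GAADDGAADDGAADD
Step 4: ADGGAADDAADDADGGAADDAADDADGGAADDAADD

Answer: ADGGAADDAADDADGGAADDAADDADGGAADDAADD


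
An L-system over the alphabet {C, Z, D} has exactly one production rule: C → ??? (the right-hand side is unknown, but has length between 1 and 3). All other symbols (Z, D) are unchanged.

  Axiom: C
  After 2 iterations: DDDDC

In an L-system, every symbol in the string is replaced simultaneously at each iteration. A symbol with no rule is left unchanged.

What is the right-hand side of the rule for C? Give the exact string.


Answer: DDC

Derivation:
Trying C → DDC:
  Step 0: C
  Step 1: DDC
  Step 2: DDDDC
Matches the given result.


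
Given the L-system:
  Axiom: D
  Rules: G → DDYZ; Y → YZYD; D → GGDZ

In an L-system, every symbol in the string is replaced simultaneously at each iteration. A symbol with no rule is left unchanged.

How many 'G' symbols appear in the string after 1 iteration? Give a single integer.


Step 0: D  (0 'G')
Step 1: GGDZ  (2 'G')

Answer: 2


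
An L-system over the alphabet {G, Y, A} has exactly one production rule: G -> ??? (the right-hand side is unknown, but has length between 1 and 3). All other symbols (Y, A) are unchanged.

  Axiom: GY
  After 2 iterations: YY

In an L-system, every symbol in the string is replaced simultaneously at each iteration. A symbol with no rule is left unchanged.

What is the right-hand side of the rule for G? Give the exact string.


Trying G -> Y:
  Step 0: GY
  Step 1: YY
  Step 2: YY
Matches the given result.

Answer: Y


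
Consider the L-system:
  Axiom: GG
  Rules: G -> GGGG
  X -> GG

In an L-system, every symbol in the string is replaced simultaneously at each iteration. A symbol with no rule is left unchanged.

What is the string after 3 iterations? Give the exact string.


Answer: GGGGGGGGGGGGGGGGGGGGGGGGGGGGGGGGGGGGGGGGGGGGGGGGGGGGGGGGGGGGGGGGGGGGGGGGGGGGGGGGGGGGGGGGGGGGGGGGGGGGGGGGGGGGGGGGGGGGGGGGGGGGGGGG

Derivation:
Step 0: GG
Step 1: GGGGGGGG
Step 2: GGGGGGGGGGGGGGGGGGGGGGGGGGGGGGGG
Step 3: GGGGGGGGGGGGGGGGGGGGGGGGGGGGGGGGGGGGGGGGGGGGGGGGGGGGGGGGGGGGGGGGGGGGGGGGGGGGGGGGGGGGGGGGGGGGGGGGGGGGGGGGGGGGGGGGGGGGGGGGGGGGGGGG


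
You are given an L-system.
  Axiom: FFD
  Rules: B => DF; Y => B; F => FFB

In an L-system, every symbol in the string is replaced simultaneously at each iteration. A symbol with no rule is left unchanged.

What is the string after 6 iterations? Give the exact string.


Step 0: FFD
Step 1: FFBFFBD
Step 2: FFBFFBDFFFBFFBDFD
Step 3: FFBFFBDFFFBFFBDFDFFBFFBFFBDFFFBFFBDFDFFBD
Step 4: FFBFFBDFFFBFFBDFDFFBFFBFFBDFFFBFFBDFDFFBDFFBFFBDFFFBFFBDFFFBFFBDFDFFBFFBFFBDFFFBFFBDFDFFBDFFBFFBDFD
Step 5: FFBFFBDFFFBFFBDFDFFBFFBFFBDFFFBFFBDFDFFBDFFBFFBDFFFBFFBDFFFBFFBDFDFFBFFBFFBDFFFBFFBDFDFFBDFFBFFBDFDFFBFFBDFFFBFFBDFDFFBFFBFFBDFFFBFFBDFDFFBFFBFFBDFFFBFFBDFDFFBDFFBFFBDFFFBFFBDFFFBFFBDFDFFBFFBFFBDFFFBFFBDFDFFBDFFBFFBDFDFFBFFBDFFFBFFBDFDFFBD
Step 6: FFBFFBDFFFBFFBDFDFFBFFBFFBDFFFBFFBDFDFFBDFFBFFBDFFFBFFBDFFFBFFBDFDFFBFFBFFBDFFFBFFBDFDFFBDFFBFFBDFDFFBFFBDFFFBFFBDFDFFBFFBFFBDFFFBFFBDFDFFBFFBFFBDFFFBFFBDFDFFBDFFBFFBDFFFBFFBDFFFBFFBDFDFFBFFBFFBDFFFBFFBDFDFFBDFFBFFBDFDFFBFFBDFFFBFFBDFDFFBDFFBFFBDFFFBFFBDFDFFBFFBFFBDFFFBFFBDFDFFBDFFBFFBDFFFBFFBDFFFBFFBDFDFFBFFBFFBDFFFBFFBDFDFFBDFFBFFBDFFFBFFBDFFFBFFBDFDFFBFFBFFBDFFFBFFBDFDFFBDFFBFFBDFDFFBFFBDFFFBFFBDFDFFBFFBFFBDFFFBFFBDFDFFBFFBFFBDFFFBFFBDFDFFBDFFBFFBDFFFBFFBDFFFBFFBDFDFFBFFBFFBDFFFBFFBDFDFFBDFFBFFBDFDFFBFFBDFFFBFFBDFDFFBDFFBFFBDFFFBFFBDFDFFBFFBFFBDFFFBFFBDFDFFBDFFBFFBDFD

Answer: FFBFFBDFFFBFFBDFDFFBFFBFFBDFFFBFFBDFDFFBDFFBFFBDFFFBFFBDFFFBFFBDFDFFBFFBFFBDFFFBFFBDFDFFBDFFBFFBDFDFFBFFBDFFFBFFBDFDFFBFFBFFBDFFFBFFBDFDFFBFFBFFBDFFFBFFBDFDFFBDFFBFFBDFFFBFFBDFFFBFFBDFDFFBFFBFFBDFFFBFFBDFDFFBDFFBFFBDFDFFBFFBDFFFBFFBDFDFFBDFFBFFBDFFFBFFBDFDFFBFFBFFBDFFFBFFBDFDFFBDFFBFFBDFFFBFFBDFFFBFFBDFDFFBFFBFFBDFFFBFFBDFDFFBDFFBFFBDFFFBFFBDFFFBFFBDFDFFBFFBFFBDFFFBFFBDFDFFBDFFBFFBDFDFFBFFBDFFFBFFBDFDFFBFFBFFBDFFFBFFBDFDFFBFFBFFBDFFFBFFBDFDFFBDFFBFFBDFFFBFFBDFFFBFFBDFDFFBFFBFFBDFFFBFFBDFDFFBDFFBFFBDFDFFBFFBDFFFBFFBDFDFFBDFFBFFBDFFFBFFBDFDFFBFFBFFBDFFFBFFBDFDFFBDFFBFFBDFD


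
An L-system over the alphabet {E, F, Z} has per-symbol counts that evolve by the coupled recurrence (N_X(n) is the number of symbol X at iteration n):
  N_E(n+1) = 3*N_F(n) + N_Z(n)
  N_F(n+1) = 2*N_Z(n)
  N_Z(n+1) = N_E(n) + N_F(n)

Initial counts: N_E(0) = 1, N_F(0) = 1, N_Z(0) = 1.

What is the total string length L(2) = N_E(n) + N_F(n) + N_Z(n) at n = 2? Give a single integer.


Step 0: N_E=1, N_F=1, N_Z=1, L=3
Step 1: N_E=4, N_F=2, N_Z=2, L=8
Step 2: N_E=8, N_F=4, N_Z=6, L=18

Answer: 18


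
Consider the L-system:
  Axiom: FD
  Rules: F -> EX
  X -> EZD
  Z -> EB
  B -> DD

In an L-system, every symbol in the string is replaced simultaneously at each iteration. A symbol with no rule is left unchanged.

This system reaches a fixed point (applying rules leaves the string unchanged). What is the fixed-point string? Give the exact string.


Step 0: FD
Step 1: EXD
Step 2: EEZDD
Step 3: EEEBDD
Step 4: EEEDDDD
Step 5: EEEDDDD  (unchanged — fixed point at step 4)

Answer: EEEDDDD


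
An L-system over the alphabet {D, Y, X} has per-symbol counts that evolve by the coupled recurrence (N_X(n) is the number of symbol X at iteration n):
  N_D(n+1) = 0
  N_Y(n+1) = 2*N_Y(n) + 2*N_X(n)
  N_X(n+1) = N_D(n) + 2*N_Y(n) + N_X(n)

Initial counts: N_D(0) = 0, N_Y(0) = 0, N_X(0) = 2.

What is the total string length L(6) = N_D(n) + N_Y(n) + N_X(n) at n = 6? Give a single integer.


Answer: 3526

Derivation:
Step 0: N_D=0, N_Y=0, N_X=2, L=2
Step 1: N_D=0, N_Y=4, N_X=2, L=6
Step 2: N_D=0, N_Y=12, N_X=10, L=22
Step 3: N_D=0, N_Y=44, N_X=34, L=78
Step 4: N_D=0, N_Y=156, N_X=122, L=278
Step 5: N_D=0, N_Y=556, N_X=434, L=990
Step 6: N_D=0, N_Y=1980, N_X=1546, L=3526


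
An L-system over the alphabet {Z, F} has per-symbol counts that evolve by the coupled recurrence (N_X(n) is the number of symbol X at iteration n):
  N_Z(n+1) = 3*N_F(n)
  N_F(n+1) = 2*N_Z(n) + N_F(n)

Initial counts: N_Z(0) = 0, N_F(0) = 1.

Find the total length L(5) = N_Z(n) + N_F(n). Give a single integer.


Step 0: N_Z=0, N_F=1, L=1
Step 1: N_Z=3, N_F=1, L=4
Step 2: N_Z=3, N_F=7, L=10
Step 3: N_Z=21, N_F=13, L=34
Step 4: N_Z=39, N_F=55, L=94
Step 5: N_Z=165, N_F=133, L=298

Answer: 298


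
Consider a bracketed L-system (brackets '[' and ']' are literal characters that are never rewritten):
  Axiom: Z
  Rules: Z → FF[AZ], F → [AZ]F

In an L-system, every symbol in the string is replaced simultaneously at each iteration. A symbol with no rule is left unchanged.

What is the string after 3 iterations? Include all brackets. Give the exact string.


Answer: [AFF[AZ]][AZ]F[AFF[AZ]][AZ]F[A[AZ]F[AZ]F[AFF[AZ]]]

Derivation:
Step 0: Z
Step 1: FF[AZ]
Step 2: [AZ]F[AZ]F[AFF[AZ]]
Step 3: [AFF[AZ]][AZ]F[AFF[AZ]][AZ]F[A[AZ]F[AZ]F[AFF[AZ]]]


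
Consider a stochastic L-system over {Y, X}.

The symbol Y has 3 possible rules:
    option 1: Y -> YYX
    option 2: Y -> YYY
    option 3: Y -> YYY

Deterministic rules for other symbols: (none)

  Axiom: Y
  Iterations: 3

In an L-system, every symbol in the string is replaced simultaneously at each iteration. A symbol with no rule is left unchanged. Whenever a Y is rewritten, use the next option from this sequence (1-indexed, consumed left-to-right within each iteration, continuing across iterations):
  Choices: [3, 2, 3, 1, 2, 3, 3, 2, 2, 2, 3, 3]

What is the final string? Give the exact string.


Answer: YYYYYYYYYYYYYYYYYYYYYYYYX

Derivation:
Step 0: Y
Step 1: YYY  (used choices [3])
Step 2: YYYYYYYYX  (used choices [2, 3, 1])
Step 3: YYYYYYYYYYYYYYYYYYYYYYYYX  (used choices [2, 3, 3, 2, 2, 2, 3, 3])


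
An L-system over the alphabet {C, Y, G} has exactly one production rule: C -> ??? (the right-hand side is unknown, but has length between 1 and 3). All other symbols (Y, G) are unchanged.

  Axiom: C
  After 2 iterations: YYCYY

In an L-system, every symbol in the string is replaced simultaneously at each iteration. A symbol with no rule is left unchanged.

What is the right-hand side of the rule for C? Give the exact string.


Trying C -> YCY:
  Step 0: C
  Step 1: YCY
  Step 2: YYCYY
Matches the given result.

Answer: YCY


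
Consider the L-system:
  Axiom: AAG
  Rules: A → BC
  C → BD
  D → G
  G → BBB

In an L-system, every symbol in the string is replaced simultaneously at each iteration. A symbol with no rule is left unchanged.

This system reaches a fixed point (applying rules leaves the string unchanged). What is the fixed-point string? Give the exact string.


Answer: BBBBBBBBBBBBB

Derivation:
Step 0: AAG
Step 1: BCBCBBB
Step 2: BBDBBDBBB
Step 3: BBGBBGBBB
Step 4: BBBBBBBBBBBBB
Step 5: BBBBBBBBBBBBB  (unchanged — fixed point at step 4)


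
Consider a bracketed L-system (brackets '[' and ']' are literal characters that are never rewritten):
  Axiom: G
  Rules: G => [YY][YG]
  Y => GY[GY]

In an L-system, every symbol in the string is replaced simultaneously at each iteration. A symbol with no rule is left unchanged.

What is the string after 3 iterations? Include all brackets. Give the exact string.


Answer: [[YY][YG]GY[GY][[YY][YG]GY[GY]][YY][YG]GY[GY][[YY][YG]GY[GY]]][[YY][YG]GY[GY][[YY][YG]GY[GY]][GY[GY]GY[GY]][GY[GY][YY][YG]]]

Derivation:
Step 0: G
Step 1: [YY][YG]
Step 2: [GY[GY]GY[GY]][GY[GY][YY][YG]]
Step 3: [[YY][YG]GY[GY][[YY][YG]GY[GY]][YY][YG]GY[GY][[YY][YG]GY[GY]]][[YY][YG]GY[GY][[YY][YG]GY[GY]][GY[GY]GY[GY]][GY[GY][YY][YG]]]


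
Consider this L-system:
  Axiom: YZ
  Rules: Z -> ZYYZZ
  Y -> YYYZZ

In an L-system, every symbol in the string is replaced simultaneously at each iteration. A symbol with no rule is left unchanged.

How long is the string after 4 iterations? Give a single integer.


Answer: 1250

Derivation:
Step 0: length = 2
Step 1: length = 10
Step 2: length = 50
Step 3: length = 250
Step 4: length = 1250


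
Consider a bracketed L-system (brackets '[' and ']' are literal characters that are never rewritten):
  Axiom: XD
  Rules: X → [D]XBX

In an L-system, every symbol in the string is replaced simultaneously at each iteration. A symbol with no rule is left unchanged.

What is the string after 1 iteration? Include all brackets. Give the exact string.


Answer: [D]XBXD

Derivation:
Step 0: XD
Step 1: [D]XBXD


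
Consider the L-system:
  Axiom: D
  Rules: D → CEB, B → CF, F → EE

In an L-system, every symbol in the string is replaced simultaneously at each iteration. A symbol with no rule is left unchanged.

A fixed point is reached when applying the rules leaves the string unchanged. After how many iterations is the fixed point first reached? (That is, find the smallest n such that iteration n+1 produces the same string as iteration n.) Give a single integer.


Step 0: D
Step 1: CEB
Step 2: CECF
Step 3: CECEE
Step 4: CECEE  (unchanged — fixed point at step 3)

Answer: 3


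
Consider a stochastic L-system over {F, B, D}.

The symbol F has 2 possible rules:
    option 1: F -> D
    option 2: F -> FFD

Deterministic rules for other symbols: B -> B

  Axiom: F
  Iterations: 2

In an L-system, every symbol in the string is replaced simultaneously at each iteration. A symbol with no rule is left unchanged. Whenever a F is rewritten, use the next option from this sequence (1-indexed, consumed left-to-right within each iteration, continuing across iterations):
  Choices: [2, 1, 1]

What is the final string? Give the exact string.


Step 0: F
Step 1: FFD  (used choices [2])
Step 2: DDD  (used choices [1, 1])

Answer: DDD


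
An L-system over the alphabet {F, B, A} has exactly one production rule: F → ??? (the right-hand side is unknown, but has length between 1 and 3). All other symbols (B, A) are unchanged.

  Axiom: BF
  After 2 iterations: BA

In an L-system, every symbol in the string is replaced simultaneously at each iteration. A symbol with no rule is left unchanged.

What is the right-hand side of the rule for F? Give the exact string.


Trying F → A:
  Step 0: BF
  Step 1: BA
  Step 2: BA
Matches the given result.

Answer: A


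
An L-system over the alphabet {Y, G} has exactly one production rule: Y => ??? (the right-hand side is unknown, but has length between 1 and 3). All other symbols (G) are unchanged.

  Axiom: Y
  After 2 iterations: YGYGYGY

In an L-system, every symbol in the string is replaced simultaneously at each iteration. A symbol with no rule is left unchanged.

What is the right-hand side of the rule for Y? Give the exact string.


Answer: YGY

Derivation:
Trying Y => YGY:
  Step 0: Y
  Step 1: YGY
  Step 2: YGYGYGY
Matches the given result.


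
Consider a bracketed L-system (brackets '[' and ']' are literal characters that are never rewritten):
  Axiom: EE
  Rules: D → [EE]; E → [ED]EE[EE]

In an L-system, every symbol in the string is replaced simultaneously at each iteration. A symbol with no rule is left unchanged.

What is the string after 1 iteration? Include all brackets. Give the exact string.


Answer: [ED]EE[EE][ED]EE[EE]

Derivation:
Step 0: EE
Step 1: [ED]EE[EE][ED]EE[EE]


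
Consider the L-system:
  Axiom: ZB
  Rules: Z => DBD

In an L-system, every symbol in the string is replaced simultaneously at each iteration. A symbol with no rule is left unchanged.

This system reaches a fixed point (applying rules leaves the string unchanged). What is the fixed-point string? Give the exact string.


Answer: DBDB

Derivation:
Step 0: ZB
Step 1: DBDB
Step 2: DBDB  (unchanged — fixed point at step 1)


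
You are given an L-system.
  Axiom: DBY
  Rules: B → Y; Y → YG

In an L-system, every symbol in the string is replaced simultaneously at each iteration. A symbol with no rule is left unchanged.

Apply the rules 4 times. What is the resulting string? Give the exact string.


Step 0: DBY
Step 1: DYYG
Step 2: DYGYGG
Step 3: DYGGYGGG
Step 4: DYGGGYGGGG

Answer: DYGGGYGGGG


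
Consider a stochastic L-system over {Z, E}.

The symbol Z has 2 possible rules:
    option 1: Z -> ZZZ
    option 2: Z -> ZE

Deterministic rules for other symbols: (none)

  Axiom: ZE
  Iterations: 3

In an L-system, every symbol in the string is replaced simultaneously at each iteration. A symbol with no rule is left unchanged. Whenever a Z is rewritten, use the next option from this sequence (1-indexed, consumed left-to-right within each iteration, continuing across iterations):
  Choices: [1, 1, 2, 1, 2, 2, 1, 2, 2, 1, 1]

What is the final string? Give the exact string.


Step 0: ZE
Step 1: ZZZE  (used choices [1])
Step 2: ZZZZEZZZE  (used choices [1, 2, 1])
Step 3: ZEZEZZZZEEZEZZZZZZE  (used choices [2, 2, 1, 2, 2, 1, 1])

Answer: ZEZEZZZZEEZEZZZZZZE


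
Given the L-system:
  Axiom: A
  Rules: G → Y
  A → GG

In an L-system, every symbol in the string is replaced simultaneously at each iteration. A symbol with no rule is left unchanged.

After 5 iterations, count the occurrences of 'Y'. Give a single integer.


Answer: 2

Derivation:
Step 0: A  (0 'Y')
Step 1: GG  (0 'Y')
Step 2: YY  (2 'Y')
Step 3: YY  (2 'Y')
Step 4: YY  (2 'Y')
Step 5: YY  (2 'Y')


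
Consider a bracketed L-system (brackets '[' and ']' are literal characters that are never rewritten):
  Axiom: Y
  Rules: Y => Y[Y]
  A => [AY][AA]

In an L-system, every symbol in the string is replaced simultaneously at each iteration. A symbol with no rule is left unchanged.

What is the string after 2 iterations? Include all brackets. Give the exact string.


Step 0: Y
Step 1: Y[Y]
Step 2: Y[Y][Y[Y]]

Answer: Y[Y][Y[Y]]


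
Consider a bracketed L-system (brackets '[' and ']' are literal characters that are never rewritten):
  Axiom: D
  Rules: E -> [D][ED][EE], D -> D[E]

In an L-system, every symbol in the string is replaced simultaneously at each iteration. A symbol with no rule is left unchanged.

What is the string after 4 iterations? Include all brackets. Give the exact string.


Answer: D[E][[D][ED][EE]][[D[E]][[D][ED][EE]D[E]][[D][ED][EE][D][ED][EE]]][[D[E][[D][ED][EE]]][[D[E]][[D][ED][EE]D[E]][[D][ED][EE][D][ED][EE]]D[E][[D][ED][EE]]][[D[E]][[D][ED][EE]D[E]][[D][ED][EE][D][ED][EE]][D[E]][[D][ED][EE]D[E]][[D][ED][EE][D][ED][EE]]]]

Derivation:
Step 0: D
Step 1: D[E]
Step 2: D[E][[D][ED][EE]]
Step 3: D[E][[D][ED][EE]][[D[E]][[D][ED][EE]D[E]][[D][ED][EE][D][ED][EE]]]
Step 4: D[E][[D][ED][EE]][[D[E]][[D][ED][EE]D[E]][[D][ED][EE][D][ED][EE]]][[D[E][[D][ED][EE]]][[D[E]][[D][ED][EE]D[E]][[D][ED][EE][D][ED][EE]]D[E][[D][ED][EE]]][[D[E]][[D][ED][EE]D[E]][[D][ED][EE][D][ED][EE]][D[E]][[D][ED][EE]D[E]][[D][ED][EE][D][ED][EE]]]]


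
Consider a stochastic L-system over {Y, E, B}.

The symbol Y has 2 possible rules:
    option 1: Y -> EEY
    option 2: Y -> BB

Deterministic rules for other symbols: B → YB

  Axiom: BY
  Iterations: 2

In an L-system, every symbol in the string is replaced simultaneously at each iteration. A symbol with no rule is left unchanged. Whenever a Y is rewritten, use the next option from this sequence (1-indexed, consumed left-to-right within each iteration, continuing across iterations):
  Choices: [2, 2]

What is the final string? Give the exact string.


Step 0: BY
Step 1: YBBB  (used choices [2])
Step 2: BBYBYBYB  (used choices [2])

Answer: BBYBYBYB


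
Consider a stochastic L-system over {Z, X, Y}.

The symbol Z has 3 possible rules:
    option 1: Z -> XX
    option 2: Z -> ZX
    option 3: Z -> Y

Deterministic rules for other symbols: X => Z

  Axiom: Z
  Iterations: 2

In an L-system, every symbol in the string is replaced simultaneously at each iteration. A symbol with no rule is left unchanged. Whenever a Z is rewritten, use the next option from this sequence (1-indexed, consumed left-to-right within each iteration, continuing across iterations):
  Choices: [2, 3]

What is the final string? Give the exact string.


Step 0: Z
Step 1: ZX  (used choices [2])
Step 2: YZ  (used choices [3])

Answer: YZ


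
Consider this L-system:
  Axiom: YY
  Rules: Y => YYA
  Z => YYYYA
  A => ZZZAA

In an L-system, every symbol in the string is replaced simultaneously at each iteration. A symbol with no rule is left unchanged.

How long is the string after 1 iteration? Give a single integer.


Step 0: length = 2
Step 1: length = 6

Answer: 6


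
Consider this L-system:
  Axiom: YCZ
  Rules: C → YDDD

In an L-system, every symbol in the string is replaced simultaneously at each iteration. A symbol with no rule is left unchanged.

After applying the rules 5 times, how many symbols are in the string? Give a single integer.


Step 0: length = 3
Step 1: length = 6
Step 2: length = 6
Step 3: length = 6
Step 4: length = 6
Step 5: length = 6

Answer: 6


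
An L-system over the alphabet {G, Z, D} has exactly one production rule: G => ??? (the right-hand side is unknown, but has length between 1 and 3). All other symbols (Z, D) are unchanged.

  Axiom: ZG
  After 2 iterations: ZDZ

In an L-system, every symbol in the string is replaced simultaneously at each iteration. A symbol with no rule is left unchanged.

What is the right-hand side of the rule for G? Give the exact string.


Trying G => DZ:
  Step 0: ZG
  Step 1: ZDZ
  Step 2: ZDZ
Matches the given result.

Answer: DZ


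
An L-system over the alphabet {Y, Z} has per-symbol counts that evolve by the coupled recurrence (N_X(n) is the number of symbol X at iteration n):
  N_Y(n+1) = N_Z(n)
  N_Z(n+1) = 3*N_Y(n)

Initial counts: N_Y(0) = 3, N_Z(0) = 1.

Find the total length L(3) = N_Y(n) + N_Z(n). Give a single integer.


Answer: 30

Derivation:
Step 0: N_Y=3, N_Z=1, L=4
Step 1: N_Y=1, N_Z=9, L=10
Step 2: N_Y=9, N_Z=3, L=12
Step 3: N_Y=3, N_Z=27, L=30


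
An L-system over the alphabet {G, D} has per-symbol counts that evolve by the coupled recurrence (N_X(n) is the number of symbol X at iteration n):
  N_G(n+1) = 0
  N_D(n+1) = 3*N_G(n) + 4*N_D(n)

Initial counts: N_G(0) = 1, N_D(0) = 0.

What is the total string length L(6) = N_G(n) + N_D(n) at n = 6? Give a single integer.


Answer: 3072

Derivation:
Step 0: N_G=1, N_D=0, L=1
Step 1: N_G=0, N_D=3, L=3
Step 2: N_G=0, N_D=12, L=12
Step 3: N_G=0, N_D=48, L=48
Step 4: N_G=0, N_D=192, L=192
Step 5: N_G=0, N_D=768, L=768
Step 6: N_G=0, N_D=3072, L=3072


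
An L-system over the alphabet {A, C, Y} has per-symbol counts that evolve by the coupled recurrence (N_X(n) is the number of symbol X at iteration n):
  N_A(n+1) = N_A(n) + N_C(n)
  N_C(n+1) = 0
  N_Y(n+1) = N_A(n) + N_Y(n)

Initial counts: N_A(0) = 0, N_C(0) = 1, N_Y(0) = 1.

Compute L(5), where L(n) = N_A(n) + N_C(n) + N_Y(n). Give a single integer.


Answer: 6

Derivation:
Step 0: N_A=0, N_C=1, N_Y=1, L=2
Step 1: N_A=1, N_C=0, N_Y=1, L=2
Step 2: N_A=1, N_C=0, N_Y=2, L=3
Step 3: N_A=1, N_C=0, N_Y=3, L=4
Step 4: N_A=1, N_C=0, N_Y=4, L=5
Step 5: N_A=1, N_C=0, N_Y=5, L=6


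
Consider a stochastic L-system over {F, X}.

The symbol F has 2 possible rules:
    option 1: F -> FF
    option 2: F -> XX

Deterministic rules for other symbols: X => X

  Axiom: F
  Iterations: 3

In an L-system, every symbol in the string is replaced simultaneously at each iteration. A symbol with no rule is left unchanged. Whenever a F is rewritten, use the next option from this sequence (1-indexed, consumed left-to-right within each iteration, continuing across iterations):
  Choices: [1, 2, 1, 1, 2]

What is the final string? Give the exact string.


Step 0: F
Step 1: FF  (used choices [1])
Step 2: XXFF  (used choices [2, 1])
Step 3: XXFFXX  (used choices [1, 2])

Answer: XXFFXX


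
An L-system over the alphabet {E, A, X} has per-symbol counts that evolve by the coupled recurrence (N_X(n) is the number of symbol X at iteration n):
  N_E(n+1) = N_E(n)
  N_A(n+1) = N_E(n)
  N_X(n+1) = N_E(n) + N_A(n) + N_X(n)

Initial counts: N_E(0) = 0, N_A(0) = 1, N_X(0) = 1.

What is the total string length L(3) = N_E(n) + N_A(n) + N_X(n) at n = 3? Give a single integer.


Step 0: N_E=0, N_A=1, N_X=1, L=2
Step 1: N_E=0, N_A=0, N_X=2, L=2
Step 2: N_E=0, N_A=0, N_X=2, L=2
Step 3: N_E=0, N_A=0, N_X=2, L=2

Answer: 2


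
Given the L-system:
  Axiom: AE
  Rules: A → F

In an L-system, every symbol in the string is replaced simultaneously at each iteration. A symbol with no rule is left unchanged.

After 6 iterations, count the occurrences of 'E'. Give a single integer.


Answer: 1

Derivation:
Step 0: AE  (1 'E')
Step 1: FE  (1 'E')
Step 2: FE  (1 'E')
Step 3: FE  (1 'E')
Step 4: FE  (1 'E')
Step 5: FE  (1 'E')
Step 6: FE  (1 'E')


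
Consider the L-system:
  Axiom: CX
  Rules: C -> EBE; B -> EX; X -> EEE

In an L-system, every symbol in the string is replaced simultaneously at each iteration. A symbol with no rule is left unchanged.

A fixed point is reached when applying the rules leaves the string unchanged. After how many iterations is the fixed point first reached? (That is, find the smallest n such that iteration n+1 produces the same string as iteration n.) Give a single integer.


Step 0: CX
Step 1: EBEEEE
Step 2: EEXEEEE
Step 3: EEEEEEEEE
Step 4: EEEEEEEEE  (unchanged — fixed point at step 3)

Answer: 3


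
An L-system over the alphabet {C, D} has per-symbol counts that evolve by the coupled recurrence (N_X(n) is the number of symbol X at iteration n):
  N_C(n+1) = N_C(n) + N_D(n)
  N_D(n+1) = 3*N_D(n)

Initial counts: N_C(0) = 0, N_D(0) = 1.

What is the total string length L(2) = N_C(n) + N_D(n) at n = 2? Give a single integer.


Step 0: N_C=0, N_D=1, L=1
Step 1: N_C=1, N_D=3, L=4
Step 2: N_C=4, N_D=9, L=13

Answer: 13


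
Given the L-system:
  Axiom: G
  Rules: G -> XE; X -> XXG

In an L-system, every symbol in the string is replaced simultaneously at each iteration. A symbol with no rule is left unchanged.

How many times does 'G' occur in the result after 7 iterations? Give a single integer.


Answer: 70

Derivation:
Step 0: G  (1 'G')
Step 1: XE  (0 'G')
Step 2: XXGE  (1 'G')
Step 3: XXGXXGXEE  (2 'G')
Step 4: XXGXXGXEXXGXXGXEXXGEE  (5 'G')
Step 5: XXGXXGXEXXGXXGXEXXGEXXGXXGXEXXGXXGXEXXGEXXGXXGXEEE  (12 'G')
Step 6: XXGXXGXEXXGXXGXEXXGEXXGXXGXEXXGXXGXEXXGEXXGXXGXEEXXGXXGXEXXGXXGXEXXGEXXGXXGXEXXGXXGXEXXGEXXGXXGXEEXXGXXGXEXXGXXGXEXXGEEE  (29 'G')
Step 7: XXGXXGXEXXGXXGXEXXGEXXGXXGXEXXGXXGXEXXGEXXGXXGXEEXXGXXGXEXXGXXGXEXXGEXXGXXGXEXXGXXGXEXXGEXXGXXGXEEXXGXXGXEXXGXXGXEXXGEEXXGXXGXEXXGXXGXEXXGEXXGXXGXEXXGXXGXEXXGEXXGXXGXEEXXGXXGXEXXGXXGXEXXGEXXGXXGXEXXGXXGXEXXGEXXGXXGXEEXXGXXGXEXXGXXGXEXXGEEXXGXXGXEXXGXXGXEXXGEXXGXXGXEXXGXXGXEXXGEXXGXXGXEEEE  (70 'G')


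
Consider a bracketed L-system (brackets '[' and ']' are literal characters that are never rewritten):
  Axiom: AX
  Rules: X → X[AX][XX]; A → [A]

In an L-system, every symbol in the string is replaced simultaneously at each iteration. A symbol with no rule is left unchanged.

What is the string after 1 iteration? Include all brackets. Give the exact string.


Answer: [A]X[AX][XX]

Derivation:
Step 0: AX
Step 1: [A]X[AX][XX]


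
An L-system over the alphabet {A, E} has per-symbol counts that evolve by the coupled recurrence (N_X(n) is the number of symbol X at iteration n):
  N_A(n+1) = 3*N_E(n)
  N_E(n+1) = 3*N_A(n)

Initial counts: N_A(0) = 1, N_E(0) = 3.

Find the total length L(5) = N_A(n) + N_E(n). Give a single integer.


Step 0: N_A=1, N_E=3, L=4
Step 1: N_A=9, N_E=3, L=12
Step 2: N_A=9, N_E=27, L=36
Step 3: N_A=81, N_E=27, L=108
Step 4: N_A=81, N_E=243, L=324
Step 5: N_A=729, N_E=243, L=972

Answer: 972


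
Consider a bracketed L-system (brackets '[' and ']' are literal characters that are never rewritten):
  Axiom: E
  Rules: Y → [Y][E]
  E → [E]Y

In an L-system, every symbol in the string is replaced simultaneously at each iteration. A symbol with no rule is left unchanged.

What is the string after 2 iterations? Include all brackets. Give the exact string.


Answer: [[E]Y][Y][E]

Derivation:
Step 0: E
Step 1: [E]Y
Step 2: [[E]Y][Y][E]


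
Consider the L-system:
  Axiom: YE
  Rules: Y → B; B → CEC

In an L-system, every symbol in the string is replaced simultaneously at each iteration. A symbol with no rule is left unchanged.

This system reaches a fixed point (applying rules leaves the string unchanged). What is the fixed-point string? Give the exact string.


Answer: CECE

Derivation:
Step 0: YE
Step 1: BE
Step 2: CECE
Step 3: CECE  (unchanged — fixed point at step 2)


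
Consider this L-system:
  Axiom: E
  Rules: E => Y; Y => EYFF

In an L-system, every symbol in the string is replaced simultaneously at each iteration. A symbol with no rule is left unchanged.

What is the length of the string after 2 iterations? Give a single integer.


Step 0: length = 1
Step 1: length = 1
Step 2: length = 4

Answer: 4


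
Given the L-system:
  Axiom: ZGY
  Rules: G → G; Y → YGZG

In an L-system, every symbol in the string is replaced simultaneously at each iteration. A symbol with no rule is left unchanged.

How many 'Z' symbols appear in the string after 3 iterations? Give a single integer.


Step 0: ZGY  (1 'Z')
Step 1: ZGYGZG  (2 'Z')
Step 2: ZGYGZGGZG  (3 'Z')
Step 3: ZGYGZGGZGGZG  (4 'Z')

Answer: 4


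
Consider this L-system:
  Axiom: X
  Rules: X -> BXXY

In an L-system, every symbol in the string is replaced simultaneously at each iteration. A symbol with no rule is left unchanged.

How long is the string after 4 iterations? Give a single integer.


Step 0: length = 1
Step 1: length = 4
Step 2: length = 10
Step 3: length = 22
Step 4: length = 46

Answer: 46


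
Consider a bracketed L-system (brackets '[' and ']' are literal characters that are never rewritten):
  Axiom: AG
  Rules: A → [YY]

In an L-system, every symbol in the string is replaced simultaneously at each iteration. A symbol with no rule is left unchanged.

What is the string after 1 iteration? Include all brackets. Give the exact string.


Answer: [YY]G

Derivation:
Step 0: AG
Step 1: [YY]G


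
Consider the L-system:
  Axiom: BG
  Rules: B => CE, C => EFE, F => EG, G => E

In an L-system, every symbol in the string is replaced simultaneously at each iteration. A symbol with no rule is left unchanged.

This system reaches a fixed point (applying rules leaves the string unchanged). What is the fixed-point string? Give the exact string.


Step 0: BG
Step 1: CEE
Step 2: EFEEE
Step 3: EEGEEE
Step 4: EEEEEE
Step 5: EEEEEE  (unchanged — fixed point at step 4)

Answer: EEEEEE


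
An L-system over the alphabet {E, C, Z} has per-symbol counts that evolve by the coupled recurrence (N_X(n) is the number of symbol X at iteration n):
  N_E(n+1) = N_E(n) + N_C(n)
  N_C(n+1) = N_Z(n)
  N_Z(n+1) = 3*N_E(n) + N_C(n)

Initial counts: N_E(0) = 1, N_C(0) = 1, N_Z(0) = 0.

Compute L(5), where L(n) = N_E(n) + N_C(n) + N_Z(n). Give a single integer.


Step 0: N_E=1, N_C=1, N_Z=0, L=2
Step 1: N_E=2, N_C=0, N_Z=4, L=6
Step 2: N_E=2, N_C=4, N_Z=6, L=12
Step 3: N_E=6, N_C=6, N_Z=10, L=22
Step 4: N_E=12, N_C=10, N_Z=24, L=46
Step 5: N_E=22, N_C=24, N_Z=46, L=92

Answer: 92


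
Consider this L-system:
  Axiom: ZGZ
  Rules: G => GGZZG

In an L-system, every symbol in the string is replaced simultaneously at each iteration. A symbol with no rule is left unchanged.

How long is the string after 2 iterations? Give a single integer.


Answer: 19

Derivation:
Step 0: length = 3
Step 1: length = 7
Step 2: length = 19


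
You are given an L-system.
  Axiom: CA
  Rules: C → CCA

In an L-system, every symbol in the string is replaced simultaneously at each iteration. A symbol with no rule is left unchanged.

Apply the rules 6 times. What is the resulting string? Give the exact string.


Answer: CCACCAACCACCAAACCACCAACCACCAAAACCACCAACCACCAAACCACCAACCACCAAAAACCACCAACCACCAAACCACCAACCACCAAAACCACCAACCACCAAACCACCAACCACCAAAAAAA

Derivation:
Step 0: CA
Step 1: CCAA
Step 2: CCACCAAA
Step 3: CCACCAACCACCAAAA
Step 4: CCACCAACCACCAAACCACCAACCACCAAAAA
Step 5: CCACCAACCACCAAACCACCAACCACCAAAACCACCAACCACCAAACCACCAACCACCAAAAAA
Step 6: CCACCAACCACCAAACCACCAACCACCAAAACCACCAACCACCAAACCACCAACCACCAAAAACCACCAACCACCAAACCACCAACCACCAAAACCACCAACCACCAAACCACCAACCACCAAAAAAA


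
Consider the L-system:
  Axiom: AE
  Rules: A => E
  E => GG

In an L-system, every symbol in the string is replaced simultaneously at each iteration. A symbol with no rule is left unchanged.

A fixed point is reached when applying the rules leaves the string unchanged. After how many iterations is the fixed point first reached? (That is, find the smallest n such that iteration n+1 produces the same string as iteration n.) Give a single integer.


Step 0: AE
Step 1: EGG
Step 2: GGGG
Step 3: GGGG  (unchanged — fixed point at step 2)

Answer: 2


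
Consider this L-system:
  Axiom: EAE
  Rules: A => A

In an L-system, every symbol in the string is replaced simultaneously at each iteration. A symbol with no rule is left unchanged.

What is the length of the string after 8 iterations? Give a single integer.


Answer: 3

Derivation:
Step 0: length = 3
Step 1: length = 3
Step 2: length = 3
Step 3: length = 3
Step 4: length = 3
Step 5: length = 3
Step 6: length = 3
Step 7: length = 3
Step 8: length = 3


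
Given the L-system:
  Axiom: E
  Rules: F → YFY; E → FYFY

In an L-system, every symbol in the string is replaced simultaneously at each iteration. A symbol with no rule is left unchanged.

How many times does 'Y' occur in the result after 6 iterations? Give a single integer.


Step 0: E  (0 'Y')
Step 1: FYFY  (2 'Y')
Step 2: YFYYYFYY  (6 'Y')
Step 3: YYFYYYYYFYYY  (10 'Y')
Step 4: YYYFYYYYYYYFYYYY  (14 'Y')
Step 5: YYYYFYYYYYYYYYFYYYYY  (18 'Y')
Step 6: YYYYYFYYYYYYYYYYYFYYYYYY  (22 'Y')

Answer: 22


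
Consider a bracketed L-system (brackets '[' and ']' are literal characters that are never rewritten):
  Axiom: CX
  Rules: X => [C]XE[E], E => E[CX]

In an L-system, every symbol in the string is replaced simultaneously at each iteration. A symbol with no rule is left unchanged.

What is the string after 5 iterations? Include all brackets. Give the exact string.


Answer: C[C][C][C][C][C]XE[E]E[CX][E[CX]]E[CX][C[C]XE[E]][E[CX][C[C]XE[E]]]E[CX][C[C]XE[E]][C[C][C]XE[E]E[CX][E[CX]]][E[CX][C[C]XE[E]][C[C][C]XE[E]E[CX][E[CX]]]]E[CX][C[C]XE[E]][C[C][C]XE[E]E[CX][E[CX]]][C[C][C][C]XE[E]E[CX][E[CX]]E[CX][C[C]XE[E]][E[CX][C[C]XE[E]]]][E[CX][C[C]XE[E]][C[C][C]XE[E]E[CX][E[CX]]][C[C][C][C]XE[E]E[CX][E[CX]]E[CX][C[C]XE[E]][E[CX][C[C]XE[E]]]]]

Derivation:
Step 0: CX
Step 1: C[C]XE[E]
Step 2: C[C][C]XE[E]E[CX][E[CX]]
Step 3: C[C][C][C]XE[E]E[CX][E[CX]]E[CX][C[C]XE[E]][E[CX][C[C]XE[E]]]
Step 4: C[C][C][C][C]XE[E]E[CX][E[CX]]E[CX][C[C]XE[E]][E[CX][C[C]XE[E]]]E[CX][C[C]XE[E]][C[C][C]XE[E]E[CX][E[CX]]][E[CX][C[C]XE[E]][C[C][C]XE[E]E[CX][E[CX]]]]
Step 5: C[C][C][C][C][C]XE[E]E[CX][E[CX]]E[CX][C[C]XE[E]][E[CX][C[C]XE[E]]]E[CX][C[C]XE[E]][C[C][C]XE[E]E[CX][E[CX]]][E[CX][C[C]XE[E]][C[C][C]XE[E]E[CX][E[CX]]]]E[CX][C[C]XE[E]][C[C][C]XE[E]E[CX][E[CX]]][C[C][C][C]XE[E]E[CX][E[CX]]E[CX][C[C]XE[E]][E[CX][C[C]XE[E]]]][E[CX][C[C]XE[E]][C[C][C]XE[E]E[CX][E[CX]]][C[C][C][C]XE[E]E[CX][E[CX]]E[CX][C[C]XE[E]][E[CX][C[C]XE[E]]]]]


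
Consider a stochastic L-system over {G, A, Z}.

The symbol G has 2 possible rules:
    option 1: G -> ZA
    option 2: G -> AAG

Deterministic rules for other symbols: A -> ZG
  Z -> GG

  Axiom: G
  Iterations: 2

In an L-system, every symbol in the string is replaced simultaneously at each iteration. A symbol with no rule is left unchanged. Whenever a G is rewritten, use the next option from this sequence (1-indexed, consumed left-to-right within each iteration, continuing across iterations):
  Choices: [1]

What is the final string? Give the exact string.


Step 0: G
Step 1: ZA  (used choices [1])
Step 2: GGZG  (used choices [])

Answer: GGZG


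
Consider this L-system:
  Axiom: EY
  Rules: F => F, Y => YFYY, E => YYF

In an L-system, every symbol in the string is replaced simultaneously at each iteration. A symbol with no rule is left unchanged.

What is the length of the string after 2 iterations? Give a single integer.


Step 0: length = 2
Step 1: length = 7
Step 2: length = 22

Answer: 22


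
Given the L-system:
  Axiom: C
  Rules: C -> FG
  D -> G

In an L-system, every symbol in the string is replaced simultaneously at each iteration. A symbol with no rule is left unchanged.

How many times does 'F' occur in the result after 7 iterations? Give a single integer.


Answer: 1

Derivation:
Step 0: C  (0 'F')
Step 1: FG  (1 'F')
Step 2: FG  (1 'F')
Step 3: FG  (1 'F')
Step 4: FG  (1 'F')
Step 5: FG  (1 'F')
Step 6: FG  (1 'F')
Step 7: FG  (1 'F')


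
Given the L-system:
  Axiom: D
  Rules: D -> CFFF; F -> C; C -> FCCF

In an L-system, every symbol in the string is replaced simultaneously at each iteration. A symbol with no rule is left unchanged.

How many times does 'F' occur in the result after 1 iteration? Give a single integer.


Step 0: D  (0 'F')
Step 1: CFFF  (3 'F')

Answer: 3


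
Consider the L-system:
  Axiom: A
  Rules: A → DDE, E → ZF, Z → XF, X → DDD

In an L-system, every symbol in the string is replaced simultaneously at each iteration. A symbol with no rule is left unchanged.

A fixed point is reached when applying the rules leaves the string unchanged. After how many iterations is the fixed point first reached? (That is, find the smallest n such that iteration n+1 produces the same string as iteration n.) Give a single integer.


Step 0: A
Step 1: DDE
Step 2: DDZF
Step 3: DDXFF
Step 4: DDDDDFF
Step 5: DDDDDFF  (unchanged — fixed point at step 4)

Answer: 4


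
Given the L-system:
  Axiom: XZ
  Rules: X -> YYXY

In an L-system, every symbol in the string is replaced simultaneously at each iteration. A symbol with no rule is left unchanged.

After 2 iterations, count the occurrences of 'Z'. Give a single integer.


Step 0: XZ  (1 'Z')
Step 1: YYXYZ  (1 'Z')
Step 2: YYYYXYYZ  (1 'Z')

Answer: 1


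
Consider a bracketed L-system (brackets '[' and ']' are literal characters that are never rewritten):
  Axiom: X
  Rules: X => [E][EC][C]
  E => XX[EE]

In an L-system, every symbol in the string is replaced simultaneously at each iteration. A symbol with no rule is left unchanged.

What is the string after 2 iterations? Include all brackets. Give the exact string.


Step 0: X
Step 1: [E][EC][C]
Step 2: [XX[EE]][XX[EE]C][C]

Answer: [XX[EE]][XX[EE]C][C]


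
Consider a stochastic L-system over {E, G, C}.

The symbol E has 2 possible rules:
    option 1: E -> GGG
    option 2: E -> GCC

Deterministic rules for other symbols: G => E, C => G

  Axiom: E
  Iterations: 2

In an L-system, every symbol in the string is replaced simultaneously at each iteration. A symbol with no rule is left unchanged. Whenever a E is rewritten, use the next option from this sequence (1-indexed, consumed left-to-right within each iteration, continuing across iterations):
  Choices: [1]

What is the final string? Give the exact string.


Step 0: E
Step 1: GGG  (used choices [1])
Step 2: EEE  (used choices [])

Answer: EEE


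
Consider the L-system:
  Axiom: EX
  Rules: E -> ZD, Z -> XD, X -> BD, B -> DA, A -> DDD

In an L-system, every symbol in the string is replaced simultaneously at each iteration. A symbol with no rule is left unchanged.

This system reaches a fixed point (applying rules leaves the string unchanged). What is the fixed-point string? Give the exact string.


Step 0: EX
Step 1: ZDBD
Step 2: XDDDAD
Step 3: BDDDDDDDD
Step 4: DADDDDDDDD
Step 5: DDDDDDDDDDDD
Step 6: DDDDDDDDDDDD  (unchanged — fixed point at step 5)

Answer: DDDDDDDDDDDD


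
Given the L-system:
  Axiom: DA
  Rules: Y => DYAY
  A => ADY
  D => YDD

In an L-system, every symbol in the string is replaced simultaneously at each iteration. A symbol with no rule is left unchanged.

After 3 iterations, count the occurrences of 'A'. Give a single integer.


Step 0: DA  (1 'A')
Step 1: YDDADY  (1 'A')
Step 2: DYAYYDDYDDADYYDDDYAY  (3 'A')
Step 3: YDDDYAYADYDYAYDYAYYDDYDDDYAYYDDYDDADYYDDDYAYDYAYYDDYDDYDDDYAYADYDYAY  (11 'A')

Answer: 11


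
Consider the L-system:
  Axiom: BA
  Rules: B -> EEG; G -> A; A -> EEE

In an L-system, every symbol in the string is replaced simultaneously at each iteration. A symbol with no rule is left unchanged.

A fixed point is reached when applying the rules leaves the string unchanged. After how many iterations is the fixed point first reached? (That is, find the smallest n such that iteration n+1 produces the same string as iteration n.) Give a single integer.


Answer: 3

Derivation:
Step 0: BA
Step 1: EEGEEE
Step 2: EEAEEE
Step 3: EEEEEEEE
Step 4: EEEEEEEE  (unchanged — fixed point at step 3)


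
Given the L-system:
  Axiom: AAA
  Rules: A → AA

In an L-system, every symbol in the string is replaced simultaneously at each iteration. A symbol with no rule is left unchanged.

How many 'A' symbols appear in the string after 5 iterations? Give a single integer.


Answer: 96

Derivation:
Step 0: AAA  (3 'A')
Step 1: AAAAAA  (6 'A')
Step 2: AAAAAAAAAAAA  (12 'A')
Step 3: AAAAAAAAAAAAAAAAAAAAAAAA  (24 'A')
Step 4: AAAAAAAAAAAAAAAAAAAAAAAAAAAAAAAAAAAAAAAAAAAAAAAA  (48 'A')
Step 5: AAAAAAAAAAAAAAAAAAAAAAAAAAAAAAAAAAAAAAAAAAAAAAAAAAAAAAAAAAAAAAAAAAAAAAAAAAAAAAAAAAAAAAAAAAAAAAAA  (96 'A')


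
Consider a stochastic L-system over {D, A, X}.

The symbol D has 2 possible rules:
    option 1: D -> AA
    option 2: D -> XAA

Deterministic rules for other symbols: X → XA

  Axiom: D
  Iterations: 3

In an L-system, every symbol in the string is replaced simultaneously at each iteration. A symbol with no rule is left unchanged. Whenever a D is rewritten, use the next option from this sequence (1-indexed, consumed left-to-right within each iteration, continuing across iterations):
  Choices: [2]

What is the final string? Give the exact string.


Step 0: D
Step 1: XAA  (used choices [2])
Step 2: XAAA  (used choices [])
Step 3: XAAAA  (used choices [])

Answer: XAAAA
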